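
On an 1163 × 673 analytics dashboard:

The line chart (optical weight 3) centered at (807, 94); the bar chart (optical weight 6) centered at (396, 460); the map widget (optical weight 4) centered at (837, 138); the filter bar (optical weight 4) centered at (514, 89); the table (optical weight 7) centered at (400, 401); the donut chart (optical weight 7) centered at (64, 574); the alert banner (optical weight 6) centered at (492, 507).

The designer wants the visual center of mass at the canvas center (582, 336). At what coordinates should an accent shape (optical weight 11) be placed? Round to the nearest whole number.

(1049, 210)

After adding the accent shape, total weight = 3 + 6 + 4 + 4 + 7 + 7 + 6 + 11 = 48.
Along x: (16401 + 11·x) / 48 = 582 (existing moment 3·807 + 6·396 + 4·837 + 4·514 + 7·400 + 7·64 + 6·492 = 16401) ⇒ x = (27936 − 16401) / 11 ≈ 1048.64.
Along y: (13817 + 11·y) / 48 = 336 (existing moment 3·94 + 6·460 + 4·138 + 4·89 + 7·401 + 7·574 + 6·507 = 13817) ⇒ y = (16128 − 13817) / 11 ≈ 210.09.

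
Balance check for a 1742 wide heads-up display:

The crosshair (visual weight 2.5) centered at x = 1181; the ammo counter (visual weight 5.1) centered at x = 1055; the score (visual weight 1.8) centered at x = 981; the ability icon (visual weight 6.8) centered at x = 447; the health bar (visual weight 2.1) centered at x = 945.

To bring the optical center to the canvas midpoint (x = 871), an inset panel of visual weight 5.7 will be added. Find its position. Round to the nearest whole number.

x ≈ 1014

After adding the inset panel, total weight = 2.5 + 5.1 + 1.8 + 6.8 + 2.1 + 5.7 = 24.0.
x: need Σw·x = 24.0·871 = 20904.0. Existing = 2.5·1181 + 5.1·1055 + 1.8·981 + 6.8·447 + 2.1·945 = 15122.9. Remainder 5781.1 / 5.7 ≈ 1014.23.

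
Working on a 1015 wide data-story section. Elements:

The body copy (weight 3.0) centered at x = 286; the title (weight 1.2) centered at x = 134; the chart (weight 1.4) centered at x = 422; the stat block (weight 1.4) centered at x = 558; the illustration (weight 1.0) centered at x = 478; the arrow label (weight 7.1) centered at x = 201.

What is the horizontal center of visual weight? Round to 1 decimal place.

x ≈ 284.5

Weights sum to 3.0 + 1.2 + 1.4 + 1.4 + 1.0 + 7.1 = 15.1.
Σw·x = 4295.9; x̄ = 4295.9/15.1 ≈ 284.50.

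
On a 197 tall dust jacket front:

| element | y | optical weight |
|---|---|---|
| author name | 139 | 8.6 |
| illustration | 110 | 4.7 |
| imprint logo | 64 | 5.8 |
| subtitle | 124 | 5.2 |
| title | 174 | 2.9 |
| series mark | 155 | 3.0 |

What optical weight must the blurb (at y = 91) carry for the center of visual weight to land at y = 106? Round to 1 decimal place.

Known weights sum to 8.6 + 4.7 + 5.8 + 5.2 + 2.9 + 3.0 = 30.2; their moment is 8.6·139 + 4.7·110 + 5.8·64 + 5.2·124 + 2.9·174 + 3.0·155 = 3698.0.
Balance at y = 106 requires (3698.0 + w·91) / (30.2 + w) = 106.
Rearranging, w·(91 − 106) = 106·30.2 − 3698.0 = -496.8, so w ≈ -496.8/-15 = 33.12.

w ≈ 33.1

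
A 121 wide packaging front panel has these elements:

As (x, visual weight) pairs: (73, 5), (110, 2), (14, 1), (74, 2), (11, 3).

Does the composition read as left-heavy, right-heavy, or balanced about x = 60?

balanced

Weights sum to 5 + 2 + 1 + 2 + 3 = 13.
Σw·x = 5·73 + 2·110 + 1·14 + 2·74 + 3·11 = 780, so x̄ = 780/13 ≈ 60.00.
That equals the midline 60 — balanced.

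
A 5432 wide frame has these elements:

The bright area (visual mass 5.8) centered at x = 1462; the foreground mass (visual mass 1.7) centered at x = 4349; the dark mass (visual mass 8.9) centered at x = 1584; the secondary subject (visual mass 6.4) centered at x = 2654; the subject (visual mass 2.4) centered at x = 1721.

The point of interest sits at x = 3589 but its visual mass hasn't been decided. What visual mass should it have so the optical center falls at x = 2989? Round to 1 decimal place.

Known weights sum to 5.8 + 1.7 + 8.9 + 6.4 + 2.4 = 25.2; their moment is 5.8·1462 + 1.7·4349 + 8.9·1584 + 6.4·2654 + 2.4·1721 = 51086.5.
For the centroid to hit 2989: (51086.5 + w·3589) / (25.2 + w) = 2989.
Rearranging, w·(3589 − 2989) = 2989·25.2 − 51086.5 = 24236.3, so w ≈ 24236.3/600 = 40.39.

w ≈ 40.4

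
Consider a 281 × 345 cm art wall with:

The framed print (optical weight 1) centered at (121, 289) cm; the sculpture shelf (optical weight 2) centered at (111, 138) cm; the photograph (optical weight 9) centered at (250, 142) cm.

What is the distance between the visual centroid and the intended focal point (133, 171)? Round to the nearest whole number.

Weights sum to 1 + 2 + 9 = 12.
x-moment: 1·121 + 2·111 + 9·250 = 2593; centroid 2593/12 ≈ 216.08.
y-moment: 1·289 + 2·138 + 9·142 = 1843; centroid 1843/12 ≈ 153.58.
Relative to (133, 171): Δ = (83.08, -17.42); |Δ| = √(83.08² + -17.42²) ≈ 84.89.

≈ 85 cm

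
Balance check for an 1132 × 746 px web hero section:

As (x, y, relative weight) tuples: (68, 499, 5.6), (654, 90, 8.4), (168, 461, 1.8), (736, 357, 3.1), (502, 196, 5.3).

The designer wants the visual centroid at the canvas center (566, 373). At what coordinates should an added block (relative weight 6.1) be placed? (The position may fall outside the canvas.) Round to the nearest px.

(989, 783)

New total weight: (5.6 + 8.4 + 1.8 + 3.1 + 5.3) + 6.1 = 30.3.
x: target moment 30.3×566 = 17149.8; current 5.6·68 + 8.4·654 + 1.8·168 + 3.1·736 + 5.3·502 = 11119.0; the added block supplies 6030.8, so x = 6030.8/6.1 ≈ 988.66.
y: target moment 30.3×373 = 11301.9; current 5.6·499 + 8.4·90 + 1.8·461 + 3.1·357 + 5.3·196 = 6525.7; the added block supplies 4776.2, so y = 4776.2/6.1 ≈ 782.98.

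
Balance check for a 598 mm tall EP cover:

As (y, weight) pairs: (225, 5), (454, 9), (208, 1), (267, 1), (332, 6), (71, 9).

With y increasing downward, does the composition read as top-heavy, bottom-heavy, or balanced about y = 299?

Σw = 5 + 9 + 1 + 1 + 6 + 9 = 31.
Σw·y = 8317; ȳ = 8317/31 ≈ 268.29.
268.3 lies above (smaller y than) the midline 299, so the layout is top-heavy.

top-heavy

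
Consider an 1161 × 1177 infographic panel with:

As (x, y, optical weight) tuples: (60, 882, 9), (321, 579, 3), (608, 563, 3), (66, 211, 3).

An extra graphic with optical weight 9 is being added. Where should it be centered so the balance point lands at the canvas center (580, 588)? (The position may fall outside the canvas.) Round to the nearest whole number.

(1348, 431)

New total weight: (9 + 3 + 3 + 3) + 9 = 27.
Along x: (3525 + 9·x) / 27 = 580 (existing moment 9·60 + 3·321 + 3·608 + 3·66 = 3525) ⇒ x = (15660 − 3525) / 9 ≈ 1348.33.
Along y: (11997 + 9·y) / 27 = 588 (existing moment 9·882 + 3·579 + 3·563 + 3·211 = 11997) ⇒ y = (15876 − 11997) / 9 ≈ 431.00.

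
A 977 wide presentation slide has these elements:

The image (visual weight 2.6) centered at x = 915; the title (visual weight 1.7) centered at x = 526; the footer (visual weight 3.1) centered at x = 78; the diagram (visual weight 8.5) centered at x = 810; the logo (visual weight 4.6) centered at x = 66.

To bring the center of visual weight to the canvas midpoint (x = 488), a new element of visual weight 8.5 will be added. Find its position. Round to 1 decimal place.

x ≈ 405.7

With the new element, Σw becomes 2.6 + 1.7 + 3.1 + 8.5 + 4.6 + 8.5 = 29.0.
x: need Σw·x = 29.0·488 = 14152.0. Existing = 2.6·915 + 1.7·526 + 3.1·78 + 8.5·810 + 4.6·66 = 10703.6. Remainder 3448.4 / 8.5 ≈ 405.69.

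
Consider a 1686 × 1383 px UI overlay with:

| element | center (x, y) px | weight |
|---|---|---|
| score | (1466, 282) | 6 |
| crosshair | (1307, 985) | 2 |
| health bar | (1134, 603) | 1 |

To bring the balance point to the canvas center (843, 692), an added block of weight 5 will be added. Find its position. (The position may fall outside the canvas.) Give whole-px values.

With the added block, Σw becomes 6 + 2 + 1 + 5 = 14.
x: need Σw·x = 14·843 = 11802. Existing = 6·1466 + 2·1307 + 1·1134 = 12544. Remainder -742 / 5 ≈ -148.40.
y: need Σw·y = 14·692 = 9688. Existing = 6·282 + 2·985 + 1·603 = 4265. Remainder 5423 / 5 ≈ 1084.60.

(-148, 1085)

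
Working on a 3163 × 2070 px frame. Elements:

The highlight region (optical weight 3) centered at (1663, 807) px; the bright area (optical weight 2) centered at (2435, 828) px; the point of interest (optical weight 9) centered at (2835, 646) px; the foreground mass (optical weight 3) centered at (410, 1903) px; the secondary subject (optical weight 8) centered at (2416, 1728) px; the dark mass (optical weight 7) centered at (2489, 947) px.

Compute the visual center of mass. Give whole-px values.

(2292, 1127)

Total weight = 3 + 2 + 9 + 3 + 8 + 7 = 32.
Σw·x = 73355; x̄ = 73355/32 ≈ 2292.34.
Σw·y = 36053; ȳ = 36053/32 ≈ 1126.66.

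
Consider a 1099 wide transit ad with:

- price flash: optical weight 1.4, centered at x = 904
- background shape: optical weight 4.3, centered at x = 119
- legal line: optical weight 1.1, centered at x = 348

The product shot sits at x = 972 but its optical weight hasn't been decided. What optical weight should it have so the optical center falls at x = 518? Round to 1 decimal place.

Fixed elements: Σw = 1.4 + 4.3 + 1.1 = 6.8, Σw·x = 1.4·904 + 4.3·119 + 1.1·348 = 2160.1.
Set Σw·x/Σw = 518: (2160.1 + 972w) = 518·(6.8 + w).
Solving: w = (518·6.8 − 2160.1) / (972 − 518) = 1362.3 / 454 ≈ 3.00.

w ≈ 3.0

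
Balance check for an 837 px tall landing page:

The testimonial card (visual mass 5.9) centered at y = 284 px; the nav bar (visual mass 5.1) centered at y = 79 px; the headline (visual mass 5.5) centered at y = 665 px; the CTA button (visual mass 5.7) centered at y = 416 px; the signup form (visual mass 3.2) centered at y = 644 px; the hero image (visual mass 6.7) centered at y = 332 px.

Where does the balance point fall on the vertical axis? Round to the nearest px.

Σw = 5.9 + 5.1 + 5.5 + 5.7 + 3.2 + 6.7 = 32.1.
Σw·y = 5.9·284 + 5.1·79 + 5.5·665 + 5.7·416 + 3.2·644 + 6.7·332 = 12392.4, so ȳ = 12392.4/32.1 ≈ 386.06.

y ≈ 386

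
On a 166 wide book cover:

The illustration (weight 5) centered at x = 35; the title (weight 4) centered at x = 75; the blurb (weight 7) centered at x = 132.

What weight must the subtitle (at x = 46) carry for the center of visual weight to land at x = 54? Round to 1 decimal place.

Existing Σw = 16 (5 + 4 + 7); existing moment 5·35 + 4·75 + 7·132 = 1399.
Balance at x = 54 requires (1399 + w·46) / (16 + w) = 54.
So w = (54·16 − 1399)/(46 − 54) = -535/-8 ≈ 66.88.

w ≈ 66.9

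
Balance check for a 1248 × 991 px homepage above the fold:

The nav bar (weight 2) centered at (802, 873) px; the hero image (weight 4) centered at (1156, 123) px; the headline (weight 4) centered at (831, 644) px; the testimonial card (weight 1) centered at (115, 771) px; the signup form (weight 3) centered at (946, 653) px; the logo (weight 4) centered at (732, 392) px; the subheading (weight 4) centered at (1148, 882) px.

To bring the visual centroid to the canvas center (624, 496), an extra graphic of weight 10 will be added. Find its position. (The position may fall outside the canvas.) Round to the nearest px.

(-6, 323)

After adding the extra graphic, total weight = 2 + 4 + 4 + 1 + 3 + 4 + 4 + 10 = 32.
x: need Σw·x = 32·624 = 19968. Existing = 2·802 + 4·1156 + 4·831 + 1·115 + 3·946 + 4·732 + 4·1148 = 20025. Remainder -57 / 10 ≈ -5.70.
y: need Σw·y = 32·496 = 15872. Existing = 2·873 + 4·123 + 4·644 + 1·771 + 3·653 + 4·392 + 4·882 = 12640. Remainder 3232 / 10 ≈ 323.20.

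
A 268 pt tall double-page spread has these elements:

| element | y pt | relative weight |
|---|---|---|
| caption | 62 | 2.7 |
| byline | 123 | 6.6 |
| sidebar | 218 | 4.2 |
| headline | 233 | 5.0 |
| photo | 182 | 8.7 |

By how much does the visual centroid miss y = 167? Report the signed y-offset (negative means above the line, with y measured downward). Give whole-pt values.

≈ 4 pt

Total weight = 2.7 + 6.6 + 4.2 + 5.0 + 8.7 = 27.2.
Σw·y = 2.7·62 + 6.6·123 + 4.2·218 + 5.0·233 + 8.7·182 = 4643.2, so ȳ = 4643.2/27.2 ≈ 170.71.
Against y = 167, that's 170.71 − 167 = 3.71.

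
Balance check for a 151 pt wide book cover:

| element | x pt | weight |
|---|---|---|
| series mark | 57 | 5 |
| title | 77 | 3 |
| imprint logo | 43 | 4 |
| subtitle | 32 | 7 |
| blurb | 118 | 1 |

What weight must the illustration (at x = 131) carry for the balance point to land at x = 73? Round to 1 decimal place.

Known weights sum to 5 + 3 + 4 + 7 + 1 = 20; their moment is 5·57 + 3·77 + 4·43 + 7·32 + 1·118 = 1030.
For the centroid to hit 73: (1030 + w·131) / (20 + w) = 73.
So w = (73·20 − 1030)/(131 − 73) = 430/58 ≈ 7.41.

w ≈ 7.4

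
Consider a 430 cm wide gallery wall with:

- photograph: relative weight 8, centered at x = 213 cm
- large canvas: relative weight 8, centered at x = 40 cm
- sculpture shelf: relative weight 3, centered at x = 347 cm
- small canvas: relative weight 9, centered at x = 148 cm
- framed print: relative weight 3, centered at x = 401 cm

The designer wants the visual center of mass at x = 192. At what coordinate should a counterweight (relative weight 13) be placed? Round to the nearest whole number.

After adding the counterweight, total weight = 8 + 8 + 3 + 9 + 3 + 13 = 44.
x: need Σw·x = 44·192 = 8448. Existing = 8·213 + 8·40 + 3·347 + 9·148 + 3·401 = 5600. Remainder 2848 / 13 ≈ 219.08.

x ≈ 219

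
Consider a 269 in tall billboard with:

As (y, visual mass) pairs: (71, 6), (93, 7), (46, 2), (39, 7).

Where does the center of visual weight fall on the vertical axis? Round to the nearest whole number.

Weights sum to 6 + 7 + 2 + 7 = 22.
Σw·y = 6·71 + 7·93 + 2·46 + 7·39 = 1442, so ȳ = 1442/22 ≈ 65.55.

y ≈ 66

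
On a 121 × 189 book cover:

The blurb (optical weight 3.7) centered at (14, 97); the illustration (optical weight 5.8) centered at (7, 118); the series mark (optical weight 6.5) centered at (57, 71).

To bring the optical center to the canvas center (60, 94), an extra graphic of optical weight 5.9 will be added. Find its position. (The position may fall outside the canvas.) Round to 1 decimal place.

(144.3, 93.9)

With the extra graphic, Σw becomes 3.7 + 5.8 + 6.5 + 5.9 = 21.9.
x: target moment 21.9×60 = 1314.0; current 3.7·14 + 5.8·7 + 6.5·57 = 462.9; the extra graphic supplies 851.1, so x = 851.1/5.9 ≈ 144.25.
y: target moment 21.9×94 = 2058.6; current 3.7·97 + 5.8·118 + 6.5·71 = 1504.8; the extra graphic supplies 553.8, so y = 553.8/5.9 ≈ 93.86.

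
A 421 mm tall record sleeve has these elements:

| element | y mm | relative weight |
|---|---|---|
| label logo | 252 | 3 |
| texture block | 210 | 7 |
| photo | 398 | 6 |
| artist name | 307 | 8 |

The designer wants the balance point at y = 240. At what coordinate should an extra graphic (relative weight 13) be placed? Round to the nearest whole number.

y ≈ 139

New total weight: (3 + 7 + 6 + 8) + 13 = 37.
y: target moment 37×240 = 8880; current 3·252 + 7·210 + 6·398 + 8·307 = 7070; the extra graphic supplies 1810, so y = 1810/13 ≈ 139.23.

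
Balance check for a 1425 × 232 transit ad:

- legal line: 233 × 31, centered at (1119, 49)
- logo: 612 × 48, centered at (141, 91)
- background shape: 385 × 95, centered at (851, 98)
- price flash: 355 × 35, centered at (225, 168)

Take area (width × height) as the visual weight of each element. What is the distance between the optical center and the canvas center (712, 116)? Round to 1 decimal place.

Areas: legal line 233·31 = 7223, logo 612·48 = 29376, background shape 385·95 = 36575, price flash 355·35 = 12425. Total weight = 85599.
x-moment: 7223·1119 + 29376·141 + 36575·851 + 12425·225 = 46145503; centroid 46145503/85599 ≈ 539.09.
y-moment: 7223·49 + 29376·91 + 36575·98 + 12425·168 = 8698893; centroid 8698893/85599 ≈ 101.62.
From (712, 116): dx = -172.91, dy = -14.38, so the distance is √(dx²+dy²) ≈ 173.51.

≈ 173.5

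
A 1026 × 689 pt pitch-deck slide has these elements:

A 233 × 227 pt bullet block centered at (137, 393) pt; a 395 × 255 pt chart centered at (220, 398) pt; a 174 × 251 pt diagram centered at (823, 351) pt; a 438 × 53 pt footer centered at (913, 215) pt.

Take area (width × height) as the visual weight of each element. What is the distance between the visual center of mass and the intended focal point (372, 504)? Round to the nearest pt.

Areas: bullet block 233·227 = 52891, chart 395·255 = 100725, diagram 174·251 = 43674, footer 438·53 = 23214. Total weight = 220504.
x-moment: 52891·137 + 100725·220 + 43674·823 + 23214·913 = 86543651; centroid 86543651/220504 ≈ 392.48.
y-moment: 52891·393 + 100725·398 + 43674·351 + 23214·215 = 81195297; centroid 81195297/220504 ≈ 368.23.
Relative to (372, 504): Δ = (20.48, -135.77); |Δ| = √(20.48² + -135.77²) ≈ 137.31.

≈ 137 pt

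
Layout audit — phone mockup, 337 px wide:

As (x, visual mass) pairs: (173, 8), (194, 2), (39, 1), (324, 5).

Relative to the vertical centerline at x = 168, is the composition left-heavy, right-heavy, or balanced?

right-heavy

Total weight = 8 + 2 + 1 + 5 = 16.
Σw·x = 8·173 + 2·194 + 1·39 + 5·324 = 3431, so x̄ = 3431/16 ≈ 214.44.
214.4 lies right of the midline 168, so the layout is right-heavy.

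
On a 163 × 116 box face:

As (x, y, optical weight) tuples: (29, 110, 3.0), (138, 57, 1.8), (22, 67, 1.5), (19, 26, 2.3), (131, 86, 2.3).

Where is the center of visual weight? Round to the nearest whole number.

(65, 73)

Weights sum to 3.0 + 1.8 + 1.5 + 2.3 + 2.3 = 10.9.
Σw·x = 3.0·29 + 1.8·138 + 1.5·22 + 2.3·19 + 2.3·131 = 713.4, so x̄ = 713.4/10.9 ≈ 65.45.
Σw·y = 3.0·110 + 1.8·57 + 1.5·67 + 2.3·26 + 2.3·86 = 790.7, so ȳ = 790.7/10.9 ≈ 72.54.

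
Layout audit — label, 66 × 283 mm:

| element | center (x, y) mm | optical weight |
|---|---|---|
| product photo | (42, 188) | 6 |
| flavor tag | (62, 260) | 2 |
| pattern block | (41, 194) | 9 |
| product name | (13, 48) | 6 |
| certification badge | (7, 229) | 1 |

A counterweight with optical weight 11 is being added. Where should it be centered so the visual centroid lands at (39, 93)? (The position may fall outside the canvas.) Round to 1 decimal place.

(48.6, -59.6)

With the counterweight, Σw becomes 6 + 2 + 9 + 6 + 1 + 11 = 35.
x: target moment 35×39 = 1365; current 6·42 + 2·62 + 9·41 + 6·13 + 1·7 = 830; the counterweight supplies 535, so x = 535/11 ≈ 48.64.
y: target moment 35×93 = 3255; current 6·188 + 2·260 + 9·194 + 6·48 + 1·229 = 3911; the counterweight supplies -656, so y = -656/11 ≈ -59.64.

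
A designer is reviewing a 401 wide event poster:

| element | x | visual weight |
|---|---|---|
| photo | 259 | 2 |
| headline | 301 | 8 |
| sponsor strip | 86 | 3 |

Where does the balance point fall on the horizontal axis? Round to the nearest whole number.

x ≈ 245

Σw = 2 + 8 + 3 = 13.
x: (2·259 + 8·301 + 3·86) / 13 = 3184 / 13 ≈ 244.92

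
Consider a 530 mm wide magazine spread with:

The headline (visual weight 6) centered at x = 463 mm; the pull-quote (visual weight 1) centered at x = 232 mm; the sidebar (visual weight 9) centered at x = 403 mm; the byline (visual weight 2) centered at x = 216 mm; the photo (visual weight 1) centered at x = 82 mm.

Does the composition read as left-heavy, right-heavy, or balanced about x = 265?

right-heavy

Σw = 6 + 1 + 9 + 2 + 1 = 19.
x-moment: 6·463 + 1·232 + 9·403 + 2·216 + 1·82 = 7151; centroid 7151/19 ≈ 376.37.
Since 376.4 is right of 265, the composition reads right-heavy.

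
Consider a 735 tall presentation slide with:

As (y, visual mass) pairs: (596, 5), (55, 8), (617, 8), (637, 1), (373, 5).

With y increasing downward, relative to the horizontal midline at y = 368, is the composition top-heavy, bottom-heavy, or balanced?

bottom-heavy

Σw = 5 + 8 + 8 + 1 + 5 = 27.
y-moment: 5·596 + 8·55 + 8·617 + 1·637 + 5·373 = 10858; centroid 10858/27 ≈ 402.15.
Since 402.1 is below (larger y than) 368, the composition reads bottom-heavy.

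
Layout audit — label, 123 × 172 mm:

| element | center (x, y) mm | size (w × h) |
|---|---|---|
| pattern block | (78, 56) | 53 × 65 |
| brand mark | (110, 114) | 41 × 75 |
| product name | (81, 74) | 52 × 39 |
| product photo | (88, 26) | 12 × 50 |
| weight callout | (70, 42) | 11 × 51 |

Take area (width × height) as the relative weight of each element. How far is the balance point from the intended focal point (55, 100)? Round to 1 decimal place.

≈ 41.9 mm

Areas → weights: pattern block 53·65 = 3445, brand mark 41·75 = 3075, product name 52·39 = 2028, product photo 12·50 = 600, weight callout 11·51 = 561; Σw = 9709.
Σw·x = 3445·78 + 3075·110 + 2028·81 + 600·88 + 561·70 = 863298, so x̄ = 863298/9709 ≈ 88.92.
Σw·y = 3445·56 + 3075·114 + 2028·74 + 600·26 + 561·42 = 732704, so ȳ = 732704/9709 ≈ 75.47.
Offset from (55, 100): Δx ≈ 33.92, Δy ≈ -24.53; distance = √(Δx² + Δy²) ≈ 41.86.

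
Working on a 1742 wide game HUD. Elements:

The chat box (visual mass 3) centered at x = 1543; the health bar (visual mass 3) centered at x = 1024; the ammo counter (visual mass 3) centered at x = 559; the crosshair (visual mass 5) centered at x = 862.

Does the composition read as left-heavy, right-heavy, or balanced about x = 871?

right-heavy

Total weight = 3 + 3 + 3 + 5 = 14.
x: (3·1543 + 3·1024 + 3·559 + 5·862) / 14 = 13688 / 14 ≈ 977.71
977.7 lies right of the midline 871, so the layout is right-heavy.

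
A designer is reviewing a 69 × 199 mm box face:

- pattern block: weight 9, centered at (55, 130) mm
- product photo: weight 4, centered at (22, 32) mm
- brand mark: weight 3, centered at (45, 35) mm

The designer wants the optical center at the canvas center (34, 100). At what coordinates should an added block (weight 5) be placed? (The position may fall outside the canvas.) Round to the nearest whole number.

(-1, 139)

New total weight: (9 + 4 + 3) + 5 = 21.
x: target moment 21×34 = 714; current 9·55 + 4·22 + 3·45 = 718; the added block supplies -4, so x = -4/5 ≈ -0.80.
y: target moment 21×100 = 2100; current 9·130 + 4·32 + 3·35 = 1403; the added block supplies 697, so y = 697/5 ≈ 139.40.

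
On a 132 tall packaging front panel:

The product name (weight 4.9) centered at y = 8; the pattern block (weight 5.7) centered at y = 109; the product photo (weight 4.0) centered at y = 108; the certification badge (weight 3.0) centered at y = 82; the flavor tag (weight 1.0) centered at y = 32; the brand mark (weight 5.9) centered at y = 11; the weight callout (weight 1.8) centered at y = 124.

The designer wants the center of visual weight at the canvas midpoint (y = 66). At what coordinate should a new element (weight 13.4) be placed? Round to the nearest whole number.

y ≈ 72

After adding the new element, total weight = 4.9 + 5.7 + 4.0 + 3.0 + 1.0 + 5.9 + 1.8 + 13.4 = 39.7.
Along y: (1658.6 + 13.4·y) / 39.7 = 66 (existing moment 4.9·8 + 5.7·109 + 4.0·108 + 3.0·82 + 1.0·32 + 5.9·11 + 1.8·124 = 1658.6) ⇒ y = (2620.2 − 1658.6) / 13.4 ≈ 71.76.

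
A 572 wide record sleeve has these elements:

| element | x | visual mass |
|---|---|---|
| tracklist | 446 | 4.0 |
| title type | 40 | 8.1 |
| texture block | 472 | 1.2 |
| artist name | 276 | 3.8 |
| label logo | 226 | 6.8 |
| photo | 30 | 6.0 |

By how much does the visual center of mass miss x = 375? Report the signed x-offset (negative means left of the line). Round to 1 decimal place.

Total weight = 4.0 + 8.1 + 1.2 + 3.8 + 6.8 + 6.0 = 29.9.
x: moment 5440.0 / weight 29.9 ≈ 181.94
Against x = 375, that's 181.94 − 375 = -193.06.

≈ -193.1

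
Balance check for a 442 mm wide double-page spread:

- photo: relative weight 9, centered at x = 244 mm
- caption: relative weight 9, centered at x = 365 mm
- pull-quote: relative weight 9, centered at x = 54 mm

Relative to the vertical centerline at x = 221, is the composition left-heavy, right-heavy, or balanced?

balanced

Weights sum to 9 + 9 + 9 = 27.
x-moment: 9·244 + 9·365 + 9·54 = 5967; centroid 5967/27 ≈ 221.00.
221.00 = 221 exactly: balanced.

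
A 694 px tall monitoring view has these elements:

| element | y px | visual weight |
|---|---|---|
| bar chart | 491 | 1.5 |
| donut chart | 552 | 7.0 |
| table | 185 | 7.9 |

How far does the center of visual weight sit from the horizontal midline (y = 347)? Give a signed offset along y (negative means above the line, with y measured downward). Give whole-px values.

≈ 23 px

Total weight = 1.5 + 7.0 + 7.9 = 16.4.
y-moment: 1.5·491 + 7.0·552 + 7.9·185 = 6062.0; centroid 6062.0/16.4 ≈ 369.63.
Against y = 347, that's 369.63 − 347 = 22.63.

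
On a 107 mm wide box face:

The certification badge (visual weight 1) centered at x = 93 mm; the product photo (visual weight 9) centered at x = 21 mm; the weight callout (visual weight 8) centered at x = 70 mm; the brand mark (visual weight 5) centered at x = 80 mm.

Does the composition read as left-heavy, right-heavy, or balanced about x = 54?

balanced

Total weight = 1 + 9 + 8 + 5 = 23.
Σw·x = 1·93 + 9·21 + 8·70 + 5·80 = 1242, so x̄ = 1242/23 ≈ 54.00.
That equals the midline 54 — balanced.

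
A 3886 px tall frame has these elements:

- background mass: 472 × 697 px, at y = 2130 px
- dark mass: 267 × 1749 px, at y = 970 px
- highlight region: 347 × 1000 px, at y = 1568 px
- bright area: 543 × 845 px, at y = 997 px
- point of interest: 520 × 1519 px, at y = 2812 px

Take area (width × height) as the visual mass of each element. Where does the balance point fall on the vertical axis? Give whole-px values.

y ≈ 1830

Taking area as weight: background mass 472·697 = 328984, dark mass 267·1749 = 466983, highlight region 347·1000 = 347000, bright area 543·845 = 458835, point of interest 520·1519 = 789880. Sum 2391682.
y-moment: 328984·2130 + 466983·970 + 347000·1568 + 458835·997 + 789880·2812 = 4376406485; centroid 4376406485/2391682 ≈ 1829.84.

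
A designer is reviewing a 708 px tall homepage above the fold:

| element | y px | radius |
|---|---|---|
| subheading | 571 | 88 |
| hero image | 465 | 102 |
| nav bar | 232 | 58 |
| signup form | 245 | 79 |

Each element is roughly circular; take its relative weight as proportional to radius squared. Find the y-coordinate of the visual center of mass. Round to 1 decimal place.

y ≈ 416.9

r² weights: subheading 88² = 7744, hero image 102² = 10404, nav bar 58² = 3364, signup form 79² = 6241. Total = 27753.
Σw·y = 7744·571 + 10404·465 + 3364·232 + 6241·245 = 11569177, so ȳ = 11569177/27753 ≈ 416.86.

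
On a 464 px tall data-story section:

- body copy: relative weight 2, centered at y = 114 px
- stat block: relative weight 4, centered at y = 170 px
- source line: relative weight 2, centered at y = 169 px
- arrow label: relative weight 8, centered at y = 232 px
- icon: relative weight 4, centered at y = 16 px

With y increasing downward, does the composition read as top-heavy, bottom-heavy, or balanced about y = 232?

top-heavy

Σw = 2 + 4 + 2 + 8 + 4 = 20.
y-moment: 2·114 + 4·170 + 2·169 + 8·232 + 4·16 = 3166; centroid 3166/20 ≈ 158.30.
158.3 lies above (smaller y than) the midline 232, so the layout is top-heavy.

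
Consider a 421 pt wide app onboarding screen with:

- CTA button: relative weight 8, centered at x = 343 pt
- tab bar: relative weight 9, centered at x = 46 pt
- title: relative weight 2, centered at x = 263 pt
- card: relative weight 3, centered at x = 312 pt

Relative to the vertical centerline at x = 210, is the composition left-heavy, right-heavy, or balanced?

balanced

Total weight = 8 + 9 + 2 + 3 = 22.
x-moment: 8·343 + 9·46 + 2·263 + 3·312 = 4620; centroid 4620/22 ≈ 210.00.
The centroid 210.00 matches the midline at 210, so the layout is balanced.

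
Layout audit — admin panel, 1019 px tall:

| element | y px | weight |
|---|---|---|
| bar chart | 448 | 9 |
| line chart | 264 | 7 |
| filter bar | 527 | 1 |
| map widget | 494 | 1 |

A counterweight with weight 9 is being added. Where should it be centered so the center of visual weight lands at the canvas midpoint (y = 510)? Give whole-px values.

y ≈ 763

After adding the counterweight, total weight = 9 + 7 + 1 + 1 + 9 = 27.
Along y: (6901 + 9·y) / 27 = 510 (existing moment 9·448 + 7·264 + 1·527 + 1·494 = 6901) ⇒ y = (13770 − 6901) / 9 ≈ 763.22.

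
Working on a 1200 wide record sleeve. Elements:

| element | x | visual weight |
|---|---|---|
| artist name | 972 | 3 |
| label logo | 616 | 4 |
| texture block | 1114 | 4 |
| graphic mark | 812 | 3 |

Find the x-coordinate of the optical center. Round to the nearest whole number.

Weights sum to 3 + 4 + 4 + 3 = 14.
x-moment: 3·972 + 4·616 + 4·1114 + 3·812 = 12272; centroid 12272/14 ≈ 876.57.

x ≈ 877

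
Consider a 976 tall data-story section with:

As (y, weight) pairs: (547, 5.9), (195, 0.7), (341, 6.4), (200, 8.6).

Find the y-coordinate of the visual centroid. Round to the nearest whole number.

Total weight = 5.9 + 0.7 + 6.4 + 8.6 = 21.6.
y-moment: 5.9·547 + 0.7·195 + 6.4·341 + 8.6·200 = 7266.2; centroid 7266.2/21.6 ≈ 336.40.

y ≈ 336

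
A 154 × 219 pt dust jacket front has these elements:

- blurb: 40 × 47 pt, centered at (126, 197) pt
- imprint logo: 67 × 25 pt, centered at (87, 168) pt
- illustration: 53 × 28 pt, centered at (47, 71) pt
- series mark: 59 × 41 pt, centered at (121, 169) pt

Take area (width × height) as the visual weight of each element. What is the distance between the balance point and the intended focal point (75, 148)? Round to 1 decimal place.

≈ 26.3 pt

Areas: blurb 40·47 = 1880, imprint logo 67·25 = 1675, illustration 53·28 = 1484, series mark 59·41 = 2419. Total weight = 7458.
x: (1880·126 + 1675·87 + 1484·47 + 2419·121) / 7458 = 745052 / 7458 ≈ 99.90
y: (1880·197 + 1675·168 + 1484·71 + 2419·169) / 7458 = 1165935 / 7458 ≈ 156.33
Relative to (75, 148): Δ = (24.90, 8.33); |Δ| = √(24.90² + 8.33²) ≈ 26.26.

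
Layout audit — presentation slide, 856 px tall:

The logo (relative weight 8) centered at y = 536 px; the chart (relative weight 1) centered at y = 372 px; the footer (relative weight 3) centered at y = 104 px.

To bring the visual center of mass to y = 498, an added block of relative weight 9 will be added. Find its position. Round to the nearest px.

y ≈ 610

New total weight: (8 + 1 + 3) + 9 = 21.
Along y: (4972 + 9·y) / 21 = 498 (existing moment 8·536 + 1·372 + 3·104 = 4972) ⇒ y = (10458 − 4972) / 9 ≈ 609.56.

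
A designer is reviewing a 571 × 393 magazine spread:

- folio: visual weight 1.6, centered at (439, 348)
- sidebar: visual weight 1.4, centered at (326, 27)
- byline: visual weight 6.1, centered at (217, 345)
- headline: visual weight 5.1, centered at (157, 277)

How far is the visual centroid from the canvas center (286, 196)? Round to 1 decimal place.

Total weight = 1.6 + 1.4 + 6.1 + 5.1 = 14.2.
x-moment: 1.6·439 + 1.4·326 + 6.1·217 + 5.1·157 = 3283.2; centroid 3283.2/14.2 ≈ 231.21.
y-moment: 1.6·348 + 1.4·27 + 6.1·345 + 5.1·277 = 4111.8; centroid 4111.8/14.2 ≈ 289.56.
Relative to (286, 196): Δ = (-54.79, 93.56); |Δ| = √(-54.79² + 93.56²) ≈ 108.42.

≈ 108.4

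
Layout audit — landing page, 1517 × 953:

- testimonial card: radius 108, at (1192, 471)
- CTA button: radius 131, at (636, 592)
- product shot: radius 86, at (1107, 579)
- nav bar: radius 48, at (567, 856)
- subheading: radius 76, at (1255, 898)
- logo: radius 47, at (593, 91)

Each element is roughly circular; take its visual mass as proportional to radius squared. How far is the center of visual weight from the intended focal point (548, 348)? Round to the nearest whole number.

Weights ∝ r²: testimonial card 108² = 11664, CTA button 131² = 17161, product shot 86² = 7396, nav bar 48² = 2304, subheading 76² = 5776, logo 47² = 2209; Σw = 46510.
Σw·x = 42870441; x̄ = 42870441/46510 ≈ 921.75.
y: moment 27295431 / weight 46510 ≈ 586.87
Offset from (548, 348): Δx ≈ 373.75, Δy ≈ 238.87; distance = √(Δx² + Δy²) ≈ 443.56.

≈ 444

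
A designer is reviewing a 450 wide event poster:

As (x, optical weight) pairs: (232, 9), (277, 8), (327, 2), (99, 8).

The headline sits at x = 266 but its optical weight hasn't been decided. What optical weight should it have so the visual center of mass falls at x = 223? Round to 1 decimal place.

Fixed elements: Σw = 9 + 8 + 2 + 8 = 27, Σw·x = 9·232 + 8·277 + 2·327 + 8·99 = 5750.
For the centroid to hit 223: (5750 + w·266) / (27 + w) = 223.
Solving: w = (223·27 − 5750) / (266 − 223) = 271 / 43 ≈ 6.30.

w ≈ 6.3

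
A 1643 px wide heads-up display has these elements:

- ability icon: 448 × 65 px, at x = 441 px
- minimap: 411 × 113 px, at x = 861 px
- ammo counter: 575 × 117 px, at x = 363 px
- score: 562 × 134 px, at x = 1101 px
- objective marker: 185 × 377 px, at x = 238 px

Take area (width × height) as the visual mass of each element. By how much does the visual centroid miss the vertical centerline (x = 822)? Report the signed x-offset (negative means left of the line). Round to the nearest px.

Areas: ability icon 448·65 = 29120, minimap 411·113 = 46443, ammo counter 575·117 = 67275, score 562·134 = 75308, objective marker 185·377 = 69745. Total weight = 287891.
Σw·x = 29120·441 + 46443·861 + 67275·363 + 75308·1101 + 69745·238 = 176763586, so x̄ = 176763586/287891 ≈ 613.99.
Difference: 613.99 − 822 ≈ -208.01.

≈ -208 px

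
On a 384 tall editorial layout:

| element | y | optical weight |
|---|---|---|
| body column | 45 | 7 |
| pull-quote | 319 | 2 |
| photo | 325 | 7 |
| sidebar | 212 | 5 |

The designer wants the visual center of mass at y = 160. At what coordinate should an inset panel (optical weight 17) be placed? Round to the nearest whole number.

y ≈ 105

After adding the inset panel, total weight = 7 + 2 + 7 + 5 + 17 = 38.
y: target moment 38×160 = 6080; current 7·45 + 2·319 + 7·325 + 5·212 = 4288; the inset panel supplies 1792, so y = 1792/17 ≈ 105.41.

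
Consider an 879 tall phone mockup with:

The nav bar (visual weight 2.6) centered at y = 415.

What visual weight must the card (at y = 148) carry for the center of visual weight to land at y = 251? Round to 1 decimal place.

w ≈ 4.1

The single fixed element contributes weight 2.6, moment 2.6·415 = 1079.0.
For the centroid to hit 251: (1079.0 + w·148) / (2.6 + w) = 251.
Rearranging, w·(148 − 251) = 251·2.6 − 1079.0 = -426.4, so w ≈ -426.4/-103 = 4.14.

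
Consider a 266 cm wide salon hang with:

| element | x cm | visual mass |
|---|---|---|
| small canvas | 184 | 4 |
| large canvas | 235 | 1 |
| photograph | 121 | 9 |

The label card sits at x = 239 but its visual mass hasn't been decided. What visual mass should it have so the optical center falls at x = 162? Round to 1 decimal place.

w ≈ 2.7

Known weights sum to 4 + 1 + 9 = 14; their moment is 4·184 + 1·235 + 9·121 = 2060.
For the centroid to hit 162: (2060 + w·239) / (14 + w) = 162.
Rearranging, w·(239 − 162) = 162·14 − 2060 = 208, so w ≈ 208/77 = 2.70.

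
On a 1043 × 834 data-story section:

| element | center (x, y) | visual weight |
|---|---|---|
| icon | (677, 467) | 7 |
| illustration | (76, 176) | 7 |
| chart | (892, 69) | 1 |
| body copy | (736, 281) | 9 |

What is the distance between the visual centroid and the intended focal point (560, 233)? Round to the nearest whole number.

≈ 68

Total weight = 7 + 7 + 1 + 9 = 24.
Σw·x = 7·677 + 7·76 + 1·892 + 9·736 = 12787, so x̄ = 12787/24 ≈ 532.79.
Σw·y = 7·467 + 7·176 + 1·69 + 9·281 = 7099, so ȳ = 7099/24 ≈ 295.79.
Relative to (560, 233): Δ = (-27.21, 62.79); |Δ| = √(-27.21² + 62.79²) ≈ 68.43.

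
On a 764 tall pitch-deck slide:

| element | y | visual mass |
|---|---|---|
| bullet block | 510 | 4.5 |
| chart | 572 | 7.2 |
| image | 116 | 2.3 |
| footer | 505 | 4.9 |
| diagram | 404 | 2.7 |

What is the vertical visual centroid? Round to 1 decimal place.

Weights sum to 4.5 + 7.2 + 2.3 + 4.9 + 2.7 = 21.6.
y-moment: 4.5·510 + 7.2·572 + 2.3·116 + 4.9·505 + 2.7·404 = 10245.5; centroid 10245.5/21.6 ≈ 474.33.

y ≈ 474.3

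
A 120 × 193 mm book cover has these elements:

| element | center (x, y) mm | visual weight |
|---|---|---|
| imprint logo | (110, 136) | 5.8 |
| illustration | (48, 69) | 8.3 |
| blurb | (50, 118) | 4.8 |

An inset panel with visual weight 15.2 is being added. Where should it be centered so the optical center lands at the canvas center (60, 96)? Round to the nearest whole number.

(51, 89)

After adding the inset panel, total weight = 5.8 + 8.3 + 4.8 + 15.2 = 34.1.
x: need Σw·x = 34.1·60 = 2046.0. Existing = 5.8·110 + 8.3·48 + 4.8·50 = 1276.4. Remainder 769.6 / 15.2 ≈ 50.63.
y: need Σw·y = 34.1·96 = 3273.6. Existing = 5.8·136 + 8.3·69 + 4.8·118 = 1927.9. Remainder 1345.7 / 15.2 ≈ 88.53.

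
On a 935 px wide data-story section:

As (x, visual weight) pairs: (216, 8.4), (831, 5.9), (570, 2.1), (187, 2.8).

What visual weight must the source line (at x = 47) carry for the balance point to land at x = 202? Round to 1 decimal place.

Fixed elements: Σw = 8.4 + 5.9 + 2.1 + 2.8 = 19.2, Σw·x = 8.4·216 + 5.9·831 + 2.1·570 + 2.8·187 = 8437.9.
Set Σw·x/Σw = 202: (8437.9 + 47w) = 202·(19.2 + w).
Rearranging, w·(47 − 202) = 202·19.2 − 8437.9 = -4559.5, so w ≈ -4559.5/-155 = 29.42.

w ≈ 29.4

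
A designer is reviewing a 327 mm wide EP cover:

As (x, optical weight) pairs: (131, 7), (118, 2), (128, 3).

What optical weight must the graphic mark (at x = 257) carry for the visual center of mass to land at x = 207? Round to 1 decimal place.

w ≈ 18.9

Existing Σw = 12 (7 + 2 + 3); existing moment 7·131 + 2·118 + 3·128 = 1537.
Balance at x = 207 requires (1537 + w·257) / (12 + w) = 207.
So w = (207·12 − 1537)/(257 − 207) = 947/50 ≈ 18.94.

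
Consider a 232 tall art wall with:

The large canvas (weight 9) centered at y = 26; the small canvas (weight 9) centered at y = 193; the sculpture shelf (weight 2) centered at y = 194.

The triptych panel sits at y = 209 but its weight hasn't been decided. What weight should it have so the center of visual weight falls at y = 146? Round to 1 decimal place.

Fixed elements: Σw = 9 + 9 + 2 = 20, Σw·y = 9·26 + 9·193 + 2·194 = 2359.
Balance at y = 146 requires (2359 + w·209) / (20 + w) = 146.
Rearranging, w·(209 − 146) = 146·20 − 2359 = 561, so w ≈ 561/63 = 8.90.

w ≈ 8.9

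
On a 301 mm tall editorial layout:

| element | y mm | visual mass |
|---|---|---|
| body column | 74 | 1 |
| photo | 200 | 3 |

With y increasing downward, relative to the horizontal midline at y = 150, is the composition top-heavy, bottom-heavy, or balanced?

bottom-heavy

Weights sum to 1 + 3 = 4.
y-moment: 1·74 + 3·200 = 674; centroid 674/4 ≈ 168.50.
168.5 vs midline 150 → bottom-heavy.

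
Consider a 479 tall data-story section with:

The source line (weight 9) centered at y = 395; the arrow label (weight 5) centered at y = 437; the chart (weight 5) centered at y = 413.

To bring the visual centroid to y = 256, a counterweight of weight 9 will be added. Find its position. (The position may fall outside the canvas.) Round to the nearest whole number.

New total weight: (9 + 5 + 5) + 9 = 28.
Along y: (7805 + 9·y) / 28 = 256 (existing moment 9·395 + 5·437 + 5·413 = 7805) ⇒ y = (7168 − 7805) / 9 ≈ -70.78.

y ≈ -71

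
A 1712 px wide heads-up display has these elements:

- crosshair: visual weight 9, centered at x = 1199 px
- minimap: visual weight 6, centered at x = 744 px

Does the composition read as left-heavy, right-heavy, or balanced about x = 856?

Σw = 9 + 6 = 15.
x: (9·1199 + 6·744) / 15 = 15255 / 15 ≈ 1017.00
1017.0 lies right of the midline 856, so the layout is right-heavy.

right-heavy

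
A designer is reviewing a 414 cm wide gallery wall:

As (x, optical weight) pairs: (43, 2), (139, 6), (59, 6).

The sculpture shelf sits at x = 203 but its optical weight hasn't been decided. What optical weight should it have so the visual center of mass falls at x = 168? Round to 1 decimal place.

Known weights sum to 2 + 6 + 6 = 14; their moment is 2·43 + 6·139 + 6·59 = 1274.
Set Σw·x/Σw = 168: (1274 + 203w) = 168·(14 + w).
Rearranging, w·(203 − 168) = 168·14 − 1274 = 1078, so w ≈ 1078/35 = 30.80.

w ≈ 30.8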